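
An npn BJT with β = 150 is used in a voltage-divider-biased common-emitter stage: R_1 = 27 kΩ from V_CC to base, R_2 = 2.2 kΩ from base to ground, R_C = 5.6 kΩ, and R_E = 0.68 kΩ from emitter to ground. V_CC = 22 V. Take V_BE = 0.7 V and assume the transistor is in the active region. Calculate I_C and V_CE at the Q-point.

I_C ≈ 1.4 mA, V_CE ≈ 13 V

Thevenize the base divider: V_Th = V_CC·R_2/(R_1+R_2) = 22×2.2/29.2 = 1.66 V, R_Th = R_1‖R_2 = 2.03 kΩ.
Base-emitter loop: V_Th = I_B·R_Th + V_BE + (β+1)I_B·R_E, so I_B = (1.66 − 0.7) / (2.03 + 151×0.68) = 0.00914 mA.
I_C = β·I_B = 150×0.00914 = 1.37 mA, and I_E = (β+1)I_B = 1.38 mA.
V_CE = V_CC − I_C·R_C − I_E·R_E = 22 − 1.37×5.6 − 1.38×0.68 = 13.4 V.
V_CE = 13.4 V > 0.2 V confirms active-region operation.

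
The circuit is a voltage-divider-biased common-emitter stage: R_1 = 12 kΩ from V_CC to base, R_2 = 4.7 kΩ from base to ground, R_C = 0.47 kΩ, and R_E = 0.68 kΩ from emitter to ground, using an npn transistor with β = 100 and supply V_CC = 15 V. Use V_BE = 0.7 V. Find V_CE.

V_CE ≈ 9.3 V

Thevenize the base divider: V_Th = V_CC·R_2/(R_1+R_2) = 15×4.7/16.7 = 4.22 V, R_Th = R_1‖R_2 = 3.38 kΩ.
Base-emitter loop: V_Th = I_B·R_Th + V_BE + (β+1)I_B·R_E, so I_B = (4.22 − 0.7) / (3.38 + 101×0.68) = 0.0489 mA.
I_C = β·I_B = 100×0.0489 = 4.89 mA, and I_E = (β+1)I_B = 4.94 mA.
V_CE = V_CC − I_C·R_C − I_E·R_E = 15 − 4.89×0.47 − 4.94×0.68 = 9.35 V.
V_CE = 9.35 V > 0.2 V confirms active-region operation.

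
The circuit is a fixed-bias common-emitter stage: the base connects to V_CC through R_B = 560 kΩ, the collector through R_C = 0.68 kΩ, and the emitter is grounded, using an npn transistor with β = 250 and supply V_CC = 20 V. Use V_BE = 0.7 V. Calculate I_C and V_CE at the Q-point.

I_C ≈ 8.6 mA, V_CE ≈ 14 V

Base loop: V_CC = I_B·R_B + V_BE, so I_B = (20 − 0.7)/560 kΩ = 0.0345 mA.
In the active region I_C = β·I_B = 250 × 0.0345 = 8.62 mA.
Collector loop: V_CE = V_CC − I_C·R_C = 20 − 8.62×0.68 = 14.1 V.
Since V_CE = 14.1 V > V_CE(sat) ≈ 0.2 V, the transistor is in the active region as assumed.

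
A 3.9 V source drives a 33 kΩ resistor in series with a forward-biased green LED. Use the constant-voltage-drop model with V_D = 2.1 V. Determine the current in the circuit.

KVL around the loop: 3.9 = V_D + I·R = 2.1 + I × 33 kΩ.
So I = (3.9 − 2.1) / 33 kΩ = 1.8 / 33 = 0.0545 mA.

I ≈ 0.055 mA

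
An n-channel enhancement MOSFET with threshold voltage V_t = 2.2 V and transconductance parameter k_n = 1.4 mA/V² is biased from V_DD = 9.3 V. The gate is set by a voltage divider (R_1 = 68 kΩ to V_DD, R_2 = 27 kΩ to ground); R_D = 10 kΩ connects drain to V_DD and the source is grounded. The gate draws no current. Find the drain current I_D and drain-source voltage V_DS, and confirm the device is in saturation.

I_D ≈ 0.14 mA, V_DS ≈ 7.9 V

V_G = V_DD·R_2/(R_1+R_2) = 9.3×27/95 = 2.64 V. With the source grounded, V_GS = V_G = 2.64 V.
Assume saturation: I_D = (k_n/2)(V_GS − V_t)² = (1.4/2)×(2.64 − 2.2)² = 0.7×0.443² = 0.137 mA.
V_DS = V_DD − I_D·R_D = 9.3 − 0.137×10 = 7.93 V.
Saturation requires V_DS ≥ V_GS − V_t = 0.443 V; 7.93 ≥ 0.443 ✓.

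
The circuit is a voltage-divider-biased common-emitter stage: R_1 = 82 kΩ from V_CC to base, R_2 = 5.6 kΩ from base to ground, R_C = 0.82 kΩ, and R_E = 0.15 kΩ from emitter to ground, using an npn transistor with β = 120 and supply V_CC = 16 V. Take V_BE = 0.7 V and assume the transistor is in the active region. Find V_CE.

Thevenize the base divider: V_Th = V_CC·R_2/(R_1+R_2) = 16×5.6/87.6 = 1.02 V, R_Th = R_1‖R_2 = 5.24 kΩ.
Base-emitter loop: V_Th = I_B·R_Th + V_BE + (β+1)I_B·R_E, so I_B = (1.02 − 0.7) / (5.24 + 121×0.15) = 0.0138 mA.
I_C = β·I_B = 120×0.0138 = 1.66 mA, and I_E = (β+1)I_B = 1.67 mA.
V_CE = V_CC − I_C·R_C − I_E·R_E = 16 − 1.66×0.82 − 1.67×0.15 = 14.4 V.
V_CE = 14.4 V > 0.2 V confirms active-region operation.

V_CE ≈ 14 V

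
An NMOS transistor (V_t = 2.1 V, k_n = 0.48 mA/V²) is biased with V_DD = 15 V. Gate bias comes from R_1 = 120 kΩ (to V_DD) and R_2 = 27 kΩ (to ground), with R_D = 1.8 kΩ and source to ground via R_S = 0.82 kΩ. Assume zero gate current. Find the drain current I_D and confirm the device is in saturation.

V_G = V_DD·R_2/(R_1+R_2) = 15×27/147 = 2.76 V.
Assume saturation: I_D = (k_n/2)(V_GS − V_t)² with V_GS = V_G − I_D·R_S = 2.76 − 0.82·I_D.
Substituting gives 0.161·I_D² − 1.26·I_D + 0.103 = 0, with roots I_D = 0.0828 or 7.71 mA.
The root I_D = 7.71 mA gives V_GS = -3.57 V ≤ V_t, so take I_D = 0.0828 mA.
Then V_GS = 2.69 V and V_DS = V_DD − I_D(R_D+R_S) = 15 − 0.0828×2.62 = 14.8 V.
Saturation requires V_DS ≥ V_GS − V_t = 0.587 V; 14.8 ≥ 0.587 ✓.

I_D ≈ 0.083 mA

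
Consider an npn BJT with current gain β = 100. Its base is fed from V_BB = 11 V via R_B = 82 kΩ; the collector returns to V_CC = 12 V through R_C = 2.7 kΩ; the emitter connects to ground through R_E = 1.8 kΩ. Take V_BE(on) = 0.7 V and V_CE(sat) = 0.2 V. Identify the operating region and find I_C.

saturation; I_C ≈ 2.6 mA

Assume active: I_B = (11 − 0.7)/(82 + 101×1.8) = 0.039 mA, I_C = β·I_B = 3.9 mA.
Then V_CE = 12 − 3.9×2.7 − 3.94×1.8 = -5.64 V < 0.2 V — the active assumption fails.
Re-solve with V_CE = 0.2 V. KCL at the emitter: V_E/R_E = (V_BB−0.7−V_E)/R_B + (V_CC−0.2−V_E)/R_C, giving V_E = 4.79 V.
I_C = (V_CC − 0.2 − V_E)/R_C = (11.8 − 4.79)/2.7 = 2.6 mA.
Check: I_B = (10.3 − 4.79)/82 = 0.0672 mA, and β·I_B = 6.72 mA > I_C, confirming saturation.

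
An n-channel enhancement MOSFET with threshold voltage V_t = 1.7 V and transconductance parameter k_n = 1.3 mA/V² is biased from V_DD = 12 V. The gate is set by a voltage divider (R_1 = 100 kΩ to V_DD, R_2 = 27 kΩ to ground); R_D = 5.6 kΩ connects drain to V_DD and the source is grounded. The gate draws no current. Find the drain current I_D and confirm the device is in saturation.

I_D ≈ 0.47 mA

V_G = V_DD·R_2/(R_1+R_2) = 12×27/127 = 2.55 V. With the source grounded, V_GS = V_G = 2.55 V.
Assume saturation: I_D = (k_n/2)(V_GS − V_t)² = (1.3/2)×(2.55 − 1.7)² = 0.65×0.851² = 0.471 mA.
V_DS = V_DD − I_D·R_D = 12 − 0.471×5.6 = 9.36 V.
Saturation requires V_DS ≥ V_GS − V_t = 0.851 V; 9.36 ≥ 0.851 ✓.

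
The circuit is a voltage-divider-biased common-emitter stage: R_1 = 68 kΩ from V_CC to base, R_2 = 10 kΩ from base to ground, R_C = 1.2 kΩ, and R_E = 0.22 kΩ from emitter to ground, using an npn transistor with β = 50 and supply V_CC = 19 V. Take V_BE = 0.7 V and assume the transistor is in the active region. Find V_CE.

V_CE ≈ 13 V

Thevenize the base divider: V_Th = V_CC·R_2/(R_1+R_2) = 19×10/78 = 2.44 V, R_Th = R_1‖R_2 = 8.72 kΩ.
Base-emitter loop: V_Th = I_B·R_Th + V_BE + (β+1)I_B·R_E, so I_B = (2.44 − 0.7) / (8.72 + 51×0.22) = 0.0871 mA.
I_C = β·I_B = 50×0.0871 = 4.35 mA, and I_E = (β+1)I_B = 4.44 mA.
V_CE = V_CC − I_C·R_C − I_E·R_E = 19 − 4.35×1.2 − 4.44×0.22 = 12.8 V.
V_CE = 12.8 V > 0.2 V confirms active-region operation.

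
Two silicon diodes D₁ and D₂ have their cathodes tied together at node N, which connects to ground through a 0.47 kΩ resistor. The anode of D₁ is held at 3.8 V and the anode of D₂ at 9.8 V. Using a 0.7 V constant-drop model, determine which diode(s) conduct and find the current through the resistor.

Assume both conduct. Then node N would need to be at both 3.8−0.7 = 3.1 V and 9.8−0.7 = 9.1 V, which is impossible.
Assume only D₂ conducts: V_N = 9.8 − 0.7 = 9.1 V, so I_R = 9.1/0.47 = 19.4 mA.
Check D₁: its anode-to-cathode voltage is 3.8 − 9.1 = -5.3 V < 0.7 V, so it is off. The assumption is consistent.

Only D₂ conducts; I_R ≈ 19 mA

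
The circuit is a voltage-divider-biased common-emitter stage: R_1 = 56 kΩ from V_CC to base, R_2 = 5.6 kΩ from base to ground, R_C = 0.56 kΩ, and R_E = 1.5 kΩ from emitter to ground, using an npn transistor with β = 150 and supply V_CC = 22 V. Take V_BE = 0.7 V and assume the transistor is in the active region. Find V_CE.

Thevenize the base divider: V_Th = V_CC·R_2/(R_1+R_2) = 22×5.6/61.6 = 2 V, R_Th = R_1‖R_2 = 5.09 kΩ.
Base-emitter loop: V_Th = I_B·R_Th + V_BE + (β+1)I_B·R_E, so I_B = (2 − 0.7) / (5.09 + 151×1.5) = 0.00561 mA.
I_C = β·I_B = 150×0.00561 = 0.842 mA, and I_E = (β+1)I_B = 0.848 mA.
V_CE = V_CC − I_C·R_C − I_E·R_E = 22 − 0.842×0.56 − 0.848×1.5 = 20.3 V.
V_CE = 20.3 V > 0.2 V confirms active-region operation.

V_CE ≈ 20 V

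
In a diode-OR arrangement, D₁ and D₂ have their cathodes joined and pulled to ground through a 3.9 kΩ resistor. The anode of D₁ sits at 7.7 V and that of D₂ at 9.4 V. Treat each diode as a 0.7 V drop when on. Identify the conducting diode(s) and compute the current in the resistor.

Assume both conduct. Then node N would need to be at both 7.7−0.7 = 7 V and 9.4−0.7 = 8.7 V, which is impossible.
Assume only D₂ conducts: V_N = 9.4 − 0.7 = 8.7 V, so I_R = 8.7/3.9 = 2.23 mA.
Check D₁: its anode-to-cathode voltage is 7.7 − 8.7 = -1 V < 0.7 V, so it is off. The assumption is consistent.

Only D₂ conducts; I_R ≈ 2.2 mA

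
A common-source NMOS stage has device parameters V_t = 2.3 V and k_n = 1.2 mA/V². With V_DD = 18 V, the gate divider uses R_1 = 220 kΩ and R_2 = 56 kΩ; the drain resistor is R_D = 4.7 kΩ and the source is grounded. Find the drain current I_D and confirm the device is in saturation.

I_D ≈ 1.1 mA

V_G = V_DD·R_2/(R_1+R_2) = 18×56/276 = 3.65 V. With the source grounded, V_GS = V_G = 3.65 V.
Assume saturation: I_D = (k_n/2)(V_GS − V_t)² = (1.2/2)×(3.65 − 2.3)² = 0.6×1.35² = 1.1 mA.
V_DS = V_DD − I_D·R_D = 18 − 1.1×4.7 = 12.8 V.
Saturation requires V_DS ≥ V_GS − V_t = 1.35 V; 12.8 ≥ 1.35 ✓.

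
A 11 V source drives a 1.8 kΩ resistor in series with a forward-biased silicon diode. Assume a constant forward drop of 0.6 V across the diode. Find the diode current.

KVL around the loop: 11 = V_D + I·R = 0.6 + I × 1.8 kΩ.
So I = (11 − 0.6) / 1.8 kΩ = 10.4 / 1.8 = 5.78 mA.

I ≈ 5.8 mA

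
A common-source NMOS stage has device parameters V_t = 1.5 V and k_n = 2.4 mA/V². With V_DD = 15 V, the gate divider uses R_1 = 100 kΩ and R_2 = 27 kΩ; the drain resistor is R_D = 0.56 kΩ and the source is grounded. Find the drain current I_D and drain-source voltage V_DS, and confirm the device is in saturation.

I_D ≈ 3.4 mA, V_DS ≈ 13 V

V_G = V_DD·R_2/(R_1+R_2) = 15×27/127 = 3.19 V. With the source grounded, V_GS = V_G = 3.19 V.
Assume saturation: I_D = (k_n/2)(V_GS − V_t)² = (2.4/2)×(3.19 − 1.5)² = 1.2×1.69² = 3.42 mA.
V_DS = V_DD − I_D·R_D = 15 − 3.42×0.56 = 13.1 V.
Saturation requires V_DS ≥ V_GS − V_t = 1.69 V; 13.1 ≥ 1.69 ✓.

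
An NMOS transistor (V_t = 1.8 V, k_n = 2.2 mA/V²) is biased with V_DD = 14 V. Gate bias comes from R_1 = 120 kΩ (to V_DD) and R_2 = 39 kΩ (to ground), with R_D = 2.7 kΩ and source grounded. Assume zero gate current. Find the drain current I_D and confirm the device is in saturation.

I_D ≈ 2.9 mA

V_G = V_DD·R_2/(R_1+R_2) = 14×39/159 = 3.43 V. With the source grounded, V_GS = V_G = 3.43 V.
Assume saturation: I_D = (k_n/2)(V_GS − V_t)² = (2.2/2)×(3.43 − 1.8)² = 1.1×1.63² = 2.94 mA.
V_DS = V_DD − I_D·R_D = 14 − 2.94×2.7 = 6.07 V.
Saturation requires V_DS ≥ V_GS − V_t = 1.63 V; 6.07 ≥ 1.63 ✓.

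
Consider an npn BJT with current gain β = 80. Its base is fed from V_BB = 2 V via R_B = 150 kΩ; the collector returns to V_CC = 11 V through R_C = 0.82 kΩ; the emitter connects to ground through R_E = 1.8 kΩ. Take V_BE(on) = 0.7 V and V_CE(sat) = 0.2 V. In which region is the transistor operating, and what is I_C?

Assume active. Base-emitter loop: I_B = (V_BB − V_BE)/(R_B + (β+1)R_E) = (2 − 0.7)/(150 + 81×1.8) = 0.00439 mA.
I_C = β·I_B = 80×0.00439 = 0.352 mA.
V_CE = V_CC − I_C·R_C − I_E·R_E = 11 − 0.352×0.82 − 0.356×1.8 = 10.1 V > V_CE(sat), so the active-region assumption holds.

active; I_C ≈ 0.35 mA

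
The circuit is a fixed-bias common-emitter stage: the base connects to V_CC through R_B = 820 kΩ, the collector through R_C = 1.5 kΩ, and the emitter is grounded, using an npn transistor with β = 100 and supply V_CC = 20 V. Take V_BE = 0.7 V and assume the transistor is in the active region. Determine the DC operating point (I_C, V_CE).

Base loop: V_CC = I_B·R_B + V_BE, so I_B = (20 − 0.7)/820 kΩ = 0.0235 mA.
In the active region I_C = β·I_B = 100 × 0.0235 = 2.35 mA.
Collector loop: V_CE = V_CC − I_C·R_C = 20 − 2.35×1.5 = 16.5 V.
Since V_CE = 16.5 V > V_CE(sat) ≈ 0.2 V, the transistor is in the active region as assumed.

I_C ≈ 2.4 mA, V_CE ≈ 16 V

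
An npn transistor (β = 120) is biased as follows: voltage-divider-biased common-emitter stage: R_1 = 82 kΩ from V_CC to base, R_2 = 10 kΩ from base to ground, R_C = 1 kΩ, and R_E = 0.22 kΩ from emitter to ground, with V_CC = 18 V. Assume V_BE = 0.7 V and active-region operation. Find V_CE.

V_CE ≈ 13 V

Thevenize the base divider: V_Th = V_CC·R_2/(R_1+R_2) = 18×10/92 = 1.96 V, R_Th = R_1‖R_2 = 8.91 kΩ.
Base-emitter loop: V_Th = I_B·R_Th + V_BE + (β+1)I_B·R_E, so I_B = (1.96 − 0.7) / (8.91 + 121×0.22) = 0.0354 mA.
I_C = β·I_B = 120×0.0354 = 4.24 mA, and I_E = (β+1)I_B = 4.28 mA.
V_CE = V_CC − I_C·R_C − I_E·R_E = 18 − 4.24×1 − 4.28×0.22 = 12.8 V.
V_CE = 12.8 V > 0.2 V confirms active-region operation.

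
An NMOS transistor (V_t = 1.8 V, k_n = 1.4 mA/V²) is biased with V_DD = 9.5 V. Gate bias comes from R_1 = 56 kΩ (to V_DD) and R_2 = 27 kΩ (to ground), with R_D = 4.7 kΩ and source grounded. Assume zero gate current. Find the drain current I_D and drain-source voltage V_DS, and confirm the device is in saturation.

V_G = V_DD·R_2/(R_1+R_2) = 9.5×27/83 = 3.09 V. With the source grounded, V_GS = V_G = 3.09 V.
Assume saturation: I_D = (k_n/2)(V_GS − V_t)² = (1.4/2)×(3.09 − 1.8)² = 0.7×1.29² = 1.17 mA.
V_DS = V_DD − I_D·R_D = 9.5 − 1.17×4.7 = 4.02 V.
Saturation requires V_DS ≥ V_GS − V_t = 1.29 V; 4.02 ≥ 1.29 ✓.

I_D ≈ 1.2 mA, V_DS ≈ 4 V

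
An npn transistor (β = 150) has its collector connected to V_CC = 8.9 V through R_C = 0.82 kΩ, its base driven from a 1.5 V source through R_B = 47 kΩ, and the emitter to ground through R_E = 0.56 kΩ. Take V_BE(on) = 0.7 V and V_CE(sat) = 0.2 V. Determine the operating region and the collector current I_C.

active; I_C ≈ 0.91 mA

Assume active. Base-emitter loop: I_B = (V_BB − V_BE)/(R_B + (β+1)R_E) = (1.5 − 0.7)/(47 + 151×0.56) = 0.00608 mA.
I_C = β·I_B = 150×0.00608 = 0.912 mA.
V_CE = V_CC − I_C·R_C − I_E·R_E = 8.9 − 0.912×0.82 − 0.918×0.56 = 7.64 V > V_CE(sat), so the active-region assumption holds.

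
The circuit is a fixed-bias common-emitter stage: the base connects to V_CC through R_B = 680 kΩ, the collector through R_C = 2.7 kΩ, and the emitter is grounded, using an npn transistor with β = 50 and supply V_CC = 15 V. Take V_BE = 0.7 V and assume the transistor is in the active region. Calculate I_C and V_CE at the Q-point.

Base loop: V_CC = I_B·R_B + V_BE, so I_B = (15 − 0.7)/680 kΩ = 0.021 mA.
In the active region I_C = β·I_B = 50 × 0.021 = 1.05 mA.
Collector loop: V_CE = V_CC − I_C·R_C = 15 − 1.05×2.7 = 12.2 V.
Since V_CE = 12.2 V > V_CE(sat) ≈ 0.2 V, the transistor is in the active region as assumed.

I_C ≈ 1.1 mA, V_CE ≈ 12 V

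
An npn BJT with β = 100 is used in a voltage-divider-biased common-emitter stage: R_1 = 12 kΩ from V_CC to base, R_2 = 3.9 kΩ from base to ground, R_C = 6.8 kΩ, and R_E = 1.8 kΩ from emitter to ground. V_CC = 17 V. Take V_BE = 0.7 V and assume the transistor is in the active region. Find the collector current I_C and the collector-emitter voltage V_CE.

Thevenize the base divider: V_Th = V_CC·R_2/(R_1+R_2) = 17×3.9/15.9 = 4.17 V, R_Th = R_1‖R_2 = 2.94 kΩ.
Base-emitter loop: V_Th = I_B·R_Th + V_BE + (β+1)I_B·R_E, so I_B = (4.17 − 0.7) / (2.94 + 101×1.8) = 0.0188 mA.
I_C = β·I_B = 100×0.0188 = 1.88 mA, and I_E = (β+1)I_B = 1.9 mA.
V_CE = V_CC − I_C·R_C − I_E·R_E = 17 − 1.88×6.8 − 1.9×1.8 = 0.814 V.
V_CE = 0.814 V > 0.2 V confirms active-region operation.

I_C ≈ 1.9 mA, V_CE ≈ 0.81 V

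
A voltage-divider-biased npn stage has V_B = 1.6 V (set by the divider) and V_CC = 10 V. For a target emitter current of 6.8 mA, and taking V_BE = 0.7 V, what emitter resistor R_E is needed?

V_E = V_B − V_BE = 1.6 − 0.7 = 0.9 V.
R_E = V_E / I_E = 0.9 / 6.8 = 0.132 kΩ.

R_E ≈ 0.13 kΩ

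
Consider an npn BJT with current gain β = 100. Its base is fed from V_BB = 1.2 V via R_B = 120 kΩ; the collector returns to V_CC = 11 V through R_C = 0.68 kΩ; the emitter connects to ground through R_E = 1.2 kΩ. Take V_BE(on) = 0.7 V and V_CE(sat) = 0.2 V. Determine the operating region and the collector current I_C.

active; I_C ≈ 0.21 mA

Assume active. Base-emitter loop: I_B = (V_BB − V_BE)/(R_B + (β+1)R_E) = (1.2 − 0.7)/(120 + 101×1.2) = 0.00207 mA.
I_C = β·I_B = 100×0.00207 = 0.207 mA.
V_CE = V_CC − I_C·R_C − I_E·R_E = 11 − 0.207×0.68 − 0.209×1.2 = 10.6 V > V_CE(sat), so the active-region assumption holds.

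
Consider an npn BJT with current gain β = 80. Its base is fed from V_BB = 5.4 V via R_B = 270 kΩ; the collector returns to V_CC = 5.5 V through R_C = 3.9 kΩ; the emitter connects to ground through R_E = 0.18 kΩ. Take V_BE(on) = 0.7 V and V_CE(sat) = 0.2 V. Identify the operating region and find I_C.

Assume active: I_B = (5.4 − 0.7)/(270 + 81×0.18) = 0.0165 mA, I_C = β·I_B = 1.32 mA.
Then V_CE = 5.5 − 1.32×3.9 − 1.34×0.18 = 0.106 V < 0.2 V — the active assumption fails.
Re-solve with V_CE = 0.2 V. KCL at the emitter: V_E/R_E = (V_BB−0.7−V_E)/R_B + (V_CC−0.2−V_E)/R_C, giving V_E = 0.237 V.
I_C = (V_CC − 0.2 − V_E)/R_C = (5.3 − 0.237)/3.9 = 1.3 mA.
Check: I_B = (4.7 − 0.237)/270 = 0.0165 mA, and β·I_B = 1.32 mA > I_C, confirming saturation.

saturation; I_C ≈ 1.3 mA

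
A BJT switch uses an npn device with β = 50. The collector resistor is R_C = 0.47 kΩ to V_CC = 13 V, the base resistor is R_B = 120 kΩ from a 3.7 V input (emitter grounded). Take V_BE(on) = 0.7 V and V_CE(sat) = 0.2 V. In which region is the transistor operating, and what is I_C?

Assume active. Base-emitter loop: I_B = (V_BB − V_BE)/R_B = (3.7 − 0.7)/120 = 0.025 mA.
I_C = β·I_B = 50×0.025 = 1.25 mA.
V_CE = V_CC − I_C·R_C = 13 − 1.25×0.47 = 12.4 V > V_CE(sat), so the active-region assumption holds.

active; I_C ≈ 1.2 mA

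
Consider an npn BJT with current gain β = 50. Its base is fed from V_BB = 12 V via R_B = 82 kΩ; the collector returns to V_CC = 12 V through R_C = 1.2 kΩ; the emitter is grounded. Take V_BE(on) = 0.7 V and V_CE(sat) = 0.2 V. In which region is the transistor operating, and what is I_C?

Assume active. Base-emitter loop: I_B = (V_BB − V_BE)/R_B = (12 − 0.7)/82 = 0.138 mA.
I_C = β·I_B = 50×0.138 = 6.89 mA.
V_CE = V_CC − I_C·R_C = 12 − 6.89×1.2 = 3.73 V > V_CE(sat), so the active-region assumption holds.

active; I_C ≈ 6.9 mA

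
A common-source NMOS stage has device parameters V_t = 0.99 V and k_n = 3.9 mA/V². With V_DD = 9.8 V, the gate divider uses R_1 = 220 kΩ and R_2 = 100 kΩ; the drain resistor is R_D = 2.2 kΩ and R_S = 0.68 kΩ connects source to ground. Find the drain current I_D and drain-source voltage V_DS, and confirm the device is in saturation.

V_G = V_DD·R_2/(R_1+R_2) = 9.8×100/320 = 3.06 V.
Assume saturation: I_D = (k_n/2)(V_GS − V_t)² with V_GS = V_G − I_D·R_S = 3.06 − 0.68·I_D.
Substituting gives 0.902·I_D² − 6.5·I_D + 8.38 = 0, with roots I_D = 1.68 or 5.52 mA.
The root I_D = 5.52 mA gives V_GS = -0.693 V ≤ V_t, so take I_D = 1.68 mA.
Then V_GS = 1.92 V and V_DS = V_DD − I_D(R_D+R_S) = 9.8 − 1.68×2.88 = 4.96 V.
Saturation requires V_DS ≥ V_GS − V_t = 0.929 V; 4.96 ≥ 0.929 ✓.

I_D ≈ 1.7 mA, V_DS ≈ 5 V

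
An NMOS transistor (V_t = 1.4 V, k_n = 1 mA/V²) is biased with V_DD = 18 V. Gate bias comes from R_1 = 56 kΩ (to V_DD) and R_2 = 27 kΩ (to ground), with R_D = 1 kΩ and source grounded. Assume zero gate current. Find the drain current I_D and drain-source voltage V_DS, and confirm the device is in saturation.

I_D ≈ 9.9 mA, V_DS ≈ 8.1 V

V_G = V_DD·R_2/(R_1+R_2) = 18×27/83 = 5.86 V. With the source grounded, V_GS = V_G = 5.86 V.
Assume saturation: I_D = (k_n/2)(V_GS − V_t)² = (1/2)×(5.86 − 1.4)² = 0.5×4.46² = 9.93 mA.
V_DS = V_DD − I_D·R_D = 18 − 9.93×1 = 8.07 V.
Saturation requires V_DS ≥ V_GS − V_t = 4.46 V; 8.07 ≥ 4.46 ✓.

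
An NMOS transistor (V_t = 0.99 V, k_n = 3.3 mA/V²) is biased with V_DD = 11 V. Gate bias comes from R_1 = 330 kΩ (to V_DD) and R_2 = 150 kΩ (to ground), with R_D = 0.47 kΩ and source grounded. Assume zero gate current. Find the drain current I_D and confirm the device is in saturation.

V_G = V_DD·R_2/(R_1+R_2) = 11×150/480 = 3.44 V. With the source grounded, V_GS = V_G = 3.44 V.
Assume saturation: I_D = (k_n/2)(V_GS − V_t)² = (3.3/2)×(3.44 − 0.99)² = 1.65×2.45² = 9.88 mA.
V_DS = V_DD − I_D·R_D = 11 − 9.88×0.47 = 6.35 V.
Saturation requires V_DS ≥ V_GS − V_t = 2.45 V; 6.35 ≥ 2.45 ✓.

I_D ≈ 9.9 mA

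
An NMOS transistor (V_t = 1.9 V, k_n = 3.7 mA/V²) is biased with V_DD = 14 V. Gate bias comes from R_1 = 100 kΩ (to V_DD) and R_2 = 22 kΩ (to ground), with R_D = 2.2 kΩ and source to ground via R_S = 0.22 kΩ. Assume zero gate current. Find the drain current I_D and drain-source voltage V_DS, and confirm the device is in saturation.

V_G = V_DD·R_2/(R_1+R_2) = 14×22/122 = 2.52 V.
Assume saturation: I_D = (k_n/2)(V_GS − V_t)² with V_GS = V_G − I_D·R_S = 2.52 − 0.22·I_D.
Substituting gives 0.0895·I_D² − 1.51·I_D + 0.722 = 0, with roots I_D = 0.493 or 16.4 mA.
The root I_D = 16.4 mA gives V_GS = -1.07 V ≤ V_t, so take I_D = 0.493 mA.
Then V_GS = 2.42 V and V_DS = V_DD − I_D(R_D+R_S) = 14 − 0.493×2.42 = 12.8 V.
Saturation requires V_DS ≥ V_GS − V_t = 0.516 V; 12.8 ≥ 0.516 ✓.

I_D ≈ 0.49 mA, V_DS ≈ 13 V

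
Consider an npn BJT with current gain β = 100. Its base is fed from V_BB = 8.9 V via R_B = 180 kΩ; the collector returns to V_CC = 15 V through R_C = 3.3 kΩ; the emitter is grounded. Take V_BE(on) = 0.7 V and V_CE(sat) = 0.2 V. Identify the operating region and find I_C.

Assume active: I_B = (8.9 − 0.7)/180 = 0.0456 mA, giving I_C = β·I_B = 4.56 mA.
But then V_CE = 15 − 4.56×3.3 = -0.0333 V < V_CE(sat) = 0.2 V — impossible in the active region.
So the transistor is saturated. With V_CE = 0.2 V, I_C = (V_CC − 0.2)/R_C = 14.8/3.3 = 4.48 mA.
Check: β·I_B = 4.56 mA > I_C = 4.48 mA, confirming saturation.

saturation; I_C ≈ 4.5 mA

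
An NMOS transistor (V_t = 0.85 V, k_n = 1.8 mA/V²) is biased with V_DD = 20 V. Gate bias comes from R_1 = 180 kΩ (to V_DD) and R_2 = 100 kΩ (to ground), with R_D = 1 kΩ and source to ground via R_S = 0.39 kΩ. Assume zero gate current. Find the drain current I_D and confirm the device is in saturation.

I_D ≈ 8.3 mA

V_G = V_DD·R_2/(R_1+R_2) = 20×100/280 = 7.14 V.
Assume saturation: I_D = (k_n/2)(V_GS − V_t)² with V_GS = V_G − I_D·R_S = 7.14 − 0.39·I_D.
Substituting gives 0.137·I_D² − 5.42·I_D + 35.6 = 0, with roots I_D = 8.33 or 31.2 mA.
The root I_D = 31.2 mA gives V_GS = -5.04 V ≤ V_t, so take I_D = 8.33 mA.
Then V_GS = 3.89 V and V_DS = V_DD − I_D(R_D+R_S) = 20 − 8.33×1.39 = 8.42 V.
Saturation requires V_DS ≥ V_GS − V_t = 3.04 V; 8.42 ≥ 3.04 ✓.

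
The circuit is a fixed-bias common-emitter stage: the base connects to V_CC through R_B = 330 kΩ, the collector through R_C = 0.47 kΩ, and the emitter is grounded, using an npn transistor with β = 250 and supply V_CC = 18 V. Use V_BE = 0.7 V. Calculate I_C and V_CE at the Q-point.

I_C ≈ 13 mA, V_CE ≈ 12 V

Base loop: V_CC = I_B·R_B + V_BE, so I_B = (18 − 0.7)/330 kΩ = 0.0524 mA.
In the active region I_C = β·I_B = 250 × 0.0524 = 13.1 mA.
Collector loop: V_CE = V_CC − I_C·R_C = 18 − 13.1×0.47 = 11.8 V.
Since V_CE = 11.8 V > V_CE(sat) ≈ 0.2 V, the transistor is in the active region as assumed.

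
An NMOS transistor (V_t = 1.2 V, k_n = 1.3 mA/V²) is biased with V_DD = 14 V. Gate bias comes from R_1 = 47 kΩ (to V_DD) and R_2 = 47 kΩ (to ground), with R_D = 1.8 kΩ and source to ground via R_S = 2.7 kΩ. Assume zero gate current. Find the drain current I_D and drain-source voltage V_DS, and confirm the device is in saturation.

V_G = V_DD·R_2/(R_1+R_2) = 14×47/94 = 7 V.
Assume saturation: I_D = (k_n/2)(V_GS − V_t)² with V_GS = V_G − I_D·R_S = 7 − 2.7·I_D.
Substituting gives 4.74·I_D² − 21.4·I_D + 21.9 = 0, with roots I_D = 1.57 or 2.94 mA.
The root I_D = 2.94 mA gives V_GS = -0.925 V ≤ V_t, so take I_D = 1.57 mA.
Then V_GS = 2.76 V and V_DS = V_DD − I_D(R_D+R_S) = 14 − 1.57×4.5 = 6.93 V.
Saturation requires V_DS ≥ V_GS − V_t = 1.56 V; 6.93 ≥ 1.56 ✓.

I_D ≈ 1.6 mA, V_DS ≈ 6.9 V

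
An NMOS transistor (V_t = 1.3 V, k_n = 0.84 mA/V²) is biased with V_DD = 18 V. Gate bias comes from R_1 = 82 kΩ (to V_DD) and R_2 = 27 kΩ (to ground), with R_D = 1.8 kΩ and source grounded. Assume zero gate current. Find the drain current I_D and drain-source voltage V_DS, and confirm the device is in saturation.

V_G = V_DD·R_2/(R_1+R_2) = 18×27/109 = 4.46 V. With the source grounded, V_GS = V_G = 4.46 V.
Assume saturation: I_D = (k_n/2)(V_GS − V_t)² = (0.84/2)×(4.46 − 1.3)² = 0.42×3.16² = 4.19 mA.
V_DS = V_DD − I_D·R_D = 18 − 4.19×1.8 = 10.5 V.
Saturation requires V_DS ≥ V_GS − V_t = 3.16 V; 10.5 ≥ 3.16 ✓.

I_D ≈ 4.2 mA, V_DS ≈ 10 V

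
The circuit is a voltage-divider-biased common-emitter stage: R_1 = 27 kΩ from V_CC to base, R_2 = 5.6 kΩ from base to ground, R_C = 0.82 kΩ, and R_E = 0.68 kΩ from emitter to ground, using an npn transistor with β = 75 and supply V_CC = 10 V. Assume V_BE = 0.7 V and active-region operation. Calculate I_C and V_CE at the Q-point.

I_C ≈ 1.4 mA, V_CE ≈ 8 V

Thevenize the base divider: V_Th = V_CC·R_2/(R_1+R_2) = 10×5.6/32.6 = 1.72 V, R_Th = R_1‖R_2 = 4.64 kΩ.
Base-emitter loop: V_Th = I_B·R_Th + V_BE + (β+1)I_B·R_E, so I_B = (1.72 − 0.7) / (4.64 + 76×0.68) = 0.0181 mA.
I_C = β·I_B = 75×0.0181 = 1.36 mA, and I_E = (β+1)I_B = 1.37 mA.
V_CE = V_CC − I_C·R_C − I_E·R_E = 10 − 1.36×0.82 − 1.37×0.68 = 7.95 V.
V_CE = 7.95 V > 0.2 V confirms active-region operation.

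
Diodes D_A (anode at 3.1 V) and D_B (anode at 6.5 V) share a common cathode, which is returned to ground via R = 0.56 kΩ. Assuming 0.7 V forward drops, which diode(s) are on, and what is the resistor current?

Assume both conduct. Then node N would need to be at both 3.1−0.7 = 2.4 V and 6.5−0.7 = 5.8 V, which is impossible.
Assume only D_B conducts: V_N = 6.5 − 0.7 = 5.8 V, so I_R = 5.8/0.56 = 10.4 mA.
Check D_A: its anode-to-cathode voltage is 3.1 − 5.8 = -2.7 V < 0.7 V, so it is off. The assumption is consistent.

Only D_B conducts; I_R ≈ 10 mA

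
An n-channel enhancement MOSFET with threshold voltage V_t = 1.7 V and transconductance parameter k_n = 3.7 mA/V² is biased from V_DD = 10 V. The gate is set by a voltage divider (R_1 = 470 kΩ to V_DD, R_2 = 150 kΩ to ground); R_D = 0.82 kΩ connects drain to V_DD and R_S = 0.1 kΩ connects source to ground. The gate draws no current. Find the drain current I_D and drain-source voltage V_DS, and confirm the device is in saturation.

V_G = V_DD·R_2/(R_1+R_2) = 10×150/620 = 2.42 V.
Assume saturation: I_D = (k_n/2)(V_GS − V_t)² with V_GS = V_G − I_D·R_S = 2.42 − 0.1·I_D.
Substituting gives 0.0185·I_D² − 1.27·I_D + 0.957 = 0, with roots I_D = 0.765 or 67.7 mA.
The root I_D = 67.7 mA gives V_GS = -4.35 V ≤ V_t, so take I_D = 0.765 mA.
Then V_GS = 2.34 V and V_DS = V_DD − I_D(R_D+R_S) = 10 − 0.765×0.92 = 9.3 V.
Saturation requires V_DS ≥ V_GS − V_t = 0.643 V; 9.3 ≥ 0.643 ✓.

I_D ≈ 0.76 mA, V_DS ≈ 9.3 V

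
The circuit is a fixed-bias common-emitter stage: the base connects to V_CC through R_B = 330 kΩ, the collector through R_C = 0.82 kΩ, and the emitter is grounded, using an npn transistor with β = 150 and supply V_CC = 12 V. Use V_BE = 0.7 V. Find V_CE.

Base loop: V_CC = I_B·R_B + V_BE, so I_B = (12 − 0.7)/330 kΩ = 0.0342 mA.
In the active region I_C = β·I_B = 150 × 0.0342 = 5.14 mA.
Collector loop: V_CE = V_CC − I_C·R_C = 12 − 5.14×0.82 = 7.79 V.
Since V_CE = 7.79 V > V_CE(sat) ≈ 0.2 V, the transistor is in the active region as assumed.

V_CE ≈ 7.8 V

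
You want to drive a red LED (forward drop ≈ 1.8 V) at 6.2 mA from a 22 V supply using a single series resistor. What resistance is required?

The resistor drops V_S − V_D = 22 − 1.8 = 20.2 V at 6.2 mA.
R = 20.2 V / 6.2 mA = 3.26 kΩ.

R ≈ 3.3 kΩ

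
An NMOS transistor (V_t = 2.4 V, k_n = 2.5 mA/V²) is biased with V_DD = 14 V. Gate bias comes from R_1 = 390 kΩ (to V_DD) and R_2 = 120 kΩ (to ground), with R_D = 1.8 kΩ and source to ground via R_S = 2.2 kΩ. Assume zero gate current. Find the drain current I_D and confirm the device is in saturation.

I_D ≈ 0.22 mA

V_G = V_DD·R_2/(R_1+R_2) = 14×120/510 = 3.29 V.
Assume saturation: I_D = (k_n/2)(V_GS − V_t)² with V_GS = V_G − I_D·R_S = 3.29 − 2.2·I_D.
Substituting gives 6.05·I_D² − 5.92·I_D + 0.999 = 0, with roots I_D = 0.217 or 0.761 mA.
The root I_D = 0.761 mA gives V_GS = 1.62 V ≤ V_t, so take I_D = 0.217 mA.
Then V_GS = 2.82 V and V_DS = V_DD − I_D(R_D+R_S) = 14 − 0.217×4 = 13.1 V.
Saturation requires V_DS ≥ V_GS − V_t = 0.417 V; 13.1 ≥ 0.417 ✓.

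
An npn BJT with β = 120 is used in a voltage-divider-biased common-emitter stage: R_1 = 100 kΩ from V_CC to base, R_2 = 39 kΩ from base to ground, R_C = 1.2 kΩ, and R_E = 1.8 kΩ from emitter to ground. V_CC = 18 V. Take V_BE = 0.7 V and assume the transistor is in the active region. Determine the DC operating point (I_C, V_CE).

I_C ≈ 2.1 mA, V_CE ≈ 12 V

Thevenize the base divider: V_Th = V_CC·R_2/(R_1+R_2) = 18×39/139 = 5.05 V, R_Th = R_1‖R_2 = 28.1 kΩ.
Base-emitter loop: V_Th = I_B·R_Th + V_BE + (β+1)I_B·R_E, so I_B = (5.05 − 0.7) / (28.1 + 121×1.8) = 0.0177 mA.
I_C = β·I_B = 120×0.0177 = 2.12 mA, and I_E = (β+1)I_B = 2.14 mA.
V_CE = V_CC − I_C·R_C − I_E·R_E = 18 − 2.12×1.2 − 2.14×1.8 = 11.6 V.
V_CE = 11.6 V > 0.2 V confirms active-region operation.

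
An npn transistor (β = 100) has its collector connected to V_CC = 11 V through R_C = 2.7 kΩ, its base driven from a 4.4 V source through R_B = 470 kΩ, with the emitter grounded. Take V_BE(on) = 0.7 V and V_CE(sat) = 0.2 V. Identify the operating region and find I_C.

active; I_C ≈ 0.79 mA

Assume active. Base-emitter loop: I_B = (V_BB − V_BE)/R_B = (4.4 − 0.7)/470 = 0.00787 mA.
I_C = β·I_B = 100×0.00787 = 0.787 mA.
V_CE = V_CC − I_C·R_C = 11 − 0.787×2.7 = 8.87 V > V_CE(sat), so the active-region assumption holds.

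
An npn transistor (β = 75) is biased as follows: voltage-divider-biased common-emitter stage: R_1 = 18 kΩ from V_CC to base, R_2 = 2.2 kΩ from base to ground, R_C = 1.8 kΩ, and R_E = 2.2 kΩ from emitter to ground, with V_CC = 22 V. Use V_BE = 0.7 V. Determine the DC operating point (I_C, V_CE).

I_C ≈ 0.75 mA, V_CE ≈ 19 V

Thevenize the base divider: V_Th = V_CC·R_2/(R_1+R_2) = 22×2.2/20.2 = 2.4 V, R_Th = R_1‖R_2 = 1.96 kΩ.
Base-emitter loop: V_Th = I_B·R_Th + V_BE + (β+1)I_B·R_E, so I_B = (2.4 − 0.7) / (1.96 + 76×2.2) = 0.01 mA.
I_C = β·I_B = 75×0.01 = 0.752 mA, and I_E = (β+1)I_B = 0.762 mA.
V_CE = V_CC − I_C·R_C − I_E·R_E = 22 − 0.752×1.8 − 0.762×2.2 = 19 V.
V_CE = 19 V > 0.2 V confirms active-region operation.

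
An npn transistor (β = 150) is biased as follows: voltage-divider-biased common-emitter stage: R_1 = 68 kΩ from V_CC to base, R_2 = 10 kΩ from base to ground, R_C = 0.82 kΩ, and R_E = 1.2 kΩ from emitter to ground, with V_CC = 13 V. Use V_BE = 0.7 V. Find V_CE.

V_CE ≈ 11 V

Thevenize the base divider: V_Th = V_CC·R_2/(R_1+R_2) = 13×10/78 = 1.67 V, R_Th = R_1‖R_2 = 8.72 kΩ.
Base-emitter loop: V_Th = I_B·R_Th + V_BE + (β+1)I_B·R_E, so I_B = (1.67 − 0.7) / (8.72 + 151×1.2) = 0.00509 mA.
I_C = β·I_B = 150×0.00509 = 0.763 mA, and I_E = (β+1)I_B = 0.769 mA.
V_CE = V_CC − I_C·R_C − I_E·R_E = 13 − 0.763×0.82 − 0.769×1.2 = 11.5 V.
V_CE = 11.5 V > 0.2 V confirms active-region operation.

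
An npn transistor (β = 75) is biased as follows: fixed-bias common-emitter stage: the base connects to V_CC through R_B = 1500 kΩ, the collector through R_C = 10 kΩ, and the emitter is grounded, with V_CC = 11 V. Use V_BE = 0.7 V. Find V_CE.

Base loop: V_CC = I_B·R_B + V_BE, so I_B = (11 − 0.7)/1500 kΩ = 0.00687 mA.
In the active region I_C = β·I_B = 75 × 0.00687 = 0.515 mA.
Collector loop: V_CE = V_CC − I_C·R_C = 11 − 0.515×10 = 5.85 V.
Since V_CE = 5.85 V > V_CE(sat) ≈ 0.2 V, the transistor is in the active region as assumed.

V_CE ≈ 5.8 V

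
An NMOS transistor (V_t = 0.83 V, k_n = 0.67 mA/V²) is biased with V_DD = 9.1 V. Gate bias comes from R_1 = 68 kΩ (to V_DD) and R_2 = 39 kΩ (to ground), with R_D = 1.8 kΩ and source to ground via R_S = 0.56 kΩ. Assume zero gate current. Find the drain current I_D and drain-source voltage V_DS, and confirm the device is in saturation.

I_D ≈ 1.1 mA, V_DS ≈ 6.4 V

V_G = V_DD·R_2/(R_1+R_2) = 9.1×39/107 = 3.32 V.
Assume saturation: I_D = (k_n/2)(V_GS − V_t)² with V_GS = V_G − I_D·R_S = 3.32 − 0.56·I_D.
Substituting gives 0.105·I_D² − 1.93·I_D + 2.07 = 0, with roots I_D = 1.14 or 17.3 mA.
The root I_D = 17.3 mA gives V_GS = -6.35 V ≤ V_t, so take I_D = 1.14 mA.
Then V_GS = 2.68 V and V_DS = V_DD − I_D(R_D+R_S) = 9.1 − 1.14×2.36 = 6.4 V.
Saturation requires V_DS ≥ V_GS − V_t = 1.85 V; 6.4 ≥ 1.85 ✓.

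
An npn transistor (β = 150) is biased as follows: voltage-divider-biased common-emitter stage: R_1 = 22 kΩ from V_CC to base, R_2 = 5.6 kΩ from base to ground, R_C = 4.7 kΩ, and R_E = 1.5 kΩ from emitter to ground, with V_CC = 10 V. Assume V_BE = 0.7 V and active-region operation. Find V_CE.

Thevenize the base divider: V_Th = V_CC·R_2/(R_1+R_2) = 10×5.6/27.6 = 2.03 V, R_Th = R_1‖R_2 = 4.46 kΩ.
Base-emitter loop: V_Th = I_B·R_Th + V_BE + (β+1)I_B·R_E, so I_B = (2.03 − 0.7) / (4.46 + 151×1.5) = 0.00575 mA.
I_C = β·I_B = 150×0.00575 = 0.863 mA, and I_E = (β+1)I_B = 0.869 mA.
V_CE = V_CC − I_C·R_C − I_E·R_E = 10 − 0.863×4.7 − 0.869×1.5 = 4.64 V.
V_CE = 4.64 V > 0.2 V confirms active-region operation.

V_CE ≈ 4.6 V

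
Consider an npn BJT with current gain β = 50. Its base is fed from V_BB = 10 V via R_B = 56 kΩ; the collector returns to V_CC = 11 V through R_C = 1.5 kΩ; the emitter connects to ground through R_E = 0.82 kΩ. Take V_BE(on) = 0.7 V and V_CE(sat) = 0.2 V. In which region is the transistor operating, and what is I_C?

Assume active: I_B = (10 − 0.7)/(56 + 51×0.82) = 0.0951 mA, I_C = β·I_B = 4.75 mA.
Then V_CE = 11 − 4.75×1.5 − 4.85×0.82 = -0.106 V < 0.2 V — the active assumption fails.
Re-solve with V_CE = 0.2 V. KCL at the emitter: V_E/R_E = (V_BB−0.7−V_E)/R_B + (V_CC−0.2−V_E)/R_C, giving V_E = 3.87 V.
I_C = (V_CC − 0.2 − V_E)/R_C = (10.8 − 3.87)/1.5 = 4.62 mA.
Check: I_B = (9.3 − 3.87)/56 = 0.097 mA, and β·I_B = 4.85 mA > I_C, confirming saturation.

saturation; I_C ≈ 4.6 mA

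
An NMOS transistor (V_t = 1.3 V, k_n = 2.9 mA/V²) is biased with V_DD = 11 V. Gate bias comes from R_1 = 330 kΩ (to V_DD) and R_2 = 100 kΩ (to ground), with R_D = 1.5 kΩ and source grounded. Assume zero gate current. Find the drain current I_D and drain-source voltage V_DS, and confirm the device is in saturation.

V_G = V_DD·R_2/(R_1+R_2) = 11×100/430 = 2.56 V. With the source grounded, V_GS = V_G = 2.56 V.
Assume saturation: I_D = (k_n/2)(V_GS − V_t)² = (2.9/2)×(2.56 − 1.3)² = 1.45×1.26² = 2.3 mA.
V_DS = V_DD − I_D·R_D = 11 − 2.3×1.5 = 7.56 V.
Saturation requires V_DS ≥ V_GS − V_t = 1.26 V; 7.56 ≥ 1.26 ✓.

I_D ≈ 2.3 mA, V_DS ≈ 7.6 V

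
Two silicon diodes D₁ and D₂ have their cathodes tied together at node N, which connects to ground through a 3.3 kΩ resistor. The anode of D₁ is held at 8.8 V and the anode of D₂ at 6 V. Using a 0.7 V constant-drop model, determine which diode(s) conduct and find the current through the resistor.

Only D₁ conducts; I_R ≈ 2.5 mA

Assume both conduct. Then node N would need to be at both 8.8−0.7 = 8.1 V and 6−0.7 = 5.3 V, which is impossible.
Assume only D₁ conducts: V_N = 8.8 − 0.7 = 8.1 V, so I_R = 8.1/3.3 = 2.45 mA.
Check D₂: its anode-to-cathode voltage is 6 − 8.1 = -2.1 V < 0.7 V, so it is off. The assumption is consistent.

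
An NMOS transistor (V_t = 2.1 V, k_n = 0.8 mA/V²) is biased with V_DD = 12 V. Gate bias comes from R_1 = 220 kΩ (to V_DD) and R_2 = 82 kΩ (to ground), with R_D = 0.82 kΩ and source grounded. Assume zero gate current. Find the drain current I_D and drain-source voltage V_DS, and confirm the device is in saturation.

I_D ≈ 0.54 mA, V_DS ≈ 12 V

V_G = V_DD·R_2/(R_1+R_2) = 12×82/302 = 3.26 V. With the source grounded, V_GS = V_G = 3.26 V.
Assume saturation: I_D = (k_n/2)(V_GS − V_t)² = (0.8/2)×(3.26 − 2.1)² = 0.4×1.16² = 0.537 mA.
V_DS = V_DD − I_D·R_D = 12 − 0.537×0.82 = 11.6 V.
Saturation requires V_DS ≥ V_GS − V_t = 1.16 V; 11.6 ≥ 1.16 ✓.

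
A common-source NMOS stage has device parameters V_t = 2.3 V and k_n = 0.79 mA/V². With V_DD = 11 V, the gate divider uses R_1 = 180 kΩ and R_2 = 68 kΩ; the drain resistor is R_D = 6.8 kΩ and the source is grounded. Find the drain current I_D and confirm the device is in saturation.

V_G = V_DD·R_2/(R_1+R_2) = 11×68/248 = 3.02 V. With the source grounded, V_GS = V_G = 3.02 V.
Assume saturation: I_D = (k_n/2)(V_GS − V_t)² = (0.79/2)×(3.02 − 2.3)² = 0.395×0.716² = 0.203 mA.
V_DS = V_DD − I_D·R_D = 11 − 0.203×6.8 = 9.62 V.
Saturation requires V_DS ≥ V_GS − V_t = 0.716 V; 9.62 ≥ 0.716 ✓.

I_D ≈ 0.2 mA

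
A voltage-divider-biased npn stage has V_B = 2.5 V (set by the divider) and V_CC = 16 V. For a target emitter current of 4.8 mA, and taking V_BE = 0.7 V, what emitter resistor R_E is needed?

R_E ≈ 0.38 kΩ

V_E = V_B − V_BE = 2.5 − 0.7 = 1.8 V.
R_E = V_E / I_E = 1.8 / 4.8 = 0.375 kΩ.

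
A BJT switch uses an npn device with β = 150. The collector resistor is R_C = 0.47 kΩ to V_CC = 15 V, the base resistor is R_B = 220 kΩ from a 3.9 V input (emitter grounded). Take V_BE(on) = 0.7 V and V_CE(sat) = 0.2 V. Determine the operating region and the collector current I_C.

active; I_C ≈ 2.2 mA

Assume active. Base-emitter loop: I_B = (V_BB − V_BE)/R_B = (3.9 − 0.7)/220 = 0.0145 mA.
I_C = β·I_B = 150×0.0145 = 2.18 mA.
V_CE = V_CC − I_C·R_C = 15 − 2.18×0.47 = 14 V > V_CE(sat), so the active-region assumption holds.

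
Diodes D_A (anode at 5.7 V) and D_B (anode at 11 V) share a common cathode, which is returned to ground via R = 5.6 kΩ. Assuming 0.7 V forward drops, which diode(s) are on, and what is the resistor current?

Assume both conduct. Then node N would need to be at both 5.7−0.7 = 5 V and 11−0.7 = 10.3 V, which is impossible.
Assume only D_B conducts: V_N = 11 − 0.7 = 10.3 V, so I_R = 10.3/5.6 = 1.84 mA.
Check D_A: its anode-to-cathode voltage is 5.7 − 10.3 = -4.6 V < 0.7 V, so it is off. The assumption is consistent.

Only D_B conducts; I_R ≈ 1.8 mA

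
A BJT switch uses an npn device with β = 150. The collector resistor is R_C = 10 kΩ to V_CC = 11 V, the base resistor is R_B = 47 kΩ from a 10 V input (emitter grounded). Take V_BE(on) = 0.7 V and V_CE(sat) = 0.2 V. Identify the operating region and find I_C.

saturation; I_C ≈ 1.1 mA

Assume active: I_B = (10 − 0.7)/47 = 0.198 mA, giving I_C = β·I_B = 29.7 mA.
But then V_CE = 11 − 29.7×10 = -286 V < V_CE(sat) = 0.2 V — impossible in the active region.
So the transistor is saturated. With V_CE = 0.2 V, I_C = (V_CC − 0.2)/R_C = 10.8/10 = 1.08 mA.
Check: β·I_B = 29.7 mA > I_C = 1.08 mA, confirming saturation.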